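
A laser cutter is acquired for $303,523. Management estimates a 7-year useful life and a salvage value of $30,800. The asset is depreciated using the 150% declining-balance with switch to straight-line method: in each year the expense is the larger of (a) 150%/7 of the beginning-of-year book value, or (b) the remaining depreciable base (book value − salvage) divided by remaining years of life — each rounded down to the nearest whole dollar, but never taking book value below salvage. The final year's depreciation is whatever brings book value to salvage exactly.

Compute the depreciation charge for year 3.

Depreciable base = $303,523 − $30,800 = $272,723.
Year 1: DB = ⌊$303,523 × 150%/7⌋ = $65,040; SL = ⌊$272,723/7⌋ = $38,960 → take DB $65,040. Book value $238,483.
Year 2: DB = ⌊$238,483 × 150%/7⌋ = $51,103; SL = ⌊$207,683/6⌋ = $34,613 → take DB $51,103. Book value $187,380.
Year 3: DB = ⌊$187,380 × 150%/7⌋ = $40,152; SL = ⌊$156,580/5⌋ = $31,316 → take DB $40,152. Book value $147,228.

$40,152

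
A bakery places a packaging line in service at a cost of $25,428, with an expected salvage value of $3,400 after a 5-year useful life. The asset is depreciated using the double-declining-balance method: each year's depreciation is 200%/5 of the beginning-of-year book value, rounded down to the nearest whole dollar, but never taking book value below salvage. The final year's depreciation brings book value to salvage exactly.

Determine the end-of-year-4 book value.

$3,400

Depreciable base = $25,428 − $3,400 = $22,028.
Year 1: ⌊$25,428 × 200%/5⌋ = $10,171. Book value $15,257.
Year 2: ⌊$15,257 × 200%/5⌋ = $6,102. Book value $9,155.
Year 3: ⌊$9,155 × 200%/5⌋ = $3,662. Book value $5,493.
Year 4: ⌊$5,493 × 200%/5⌋ = $2,197, capped at $2,093. Book value $3,400.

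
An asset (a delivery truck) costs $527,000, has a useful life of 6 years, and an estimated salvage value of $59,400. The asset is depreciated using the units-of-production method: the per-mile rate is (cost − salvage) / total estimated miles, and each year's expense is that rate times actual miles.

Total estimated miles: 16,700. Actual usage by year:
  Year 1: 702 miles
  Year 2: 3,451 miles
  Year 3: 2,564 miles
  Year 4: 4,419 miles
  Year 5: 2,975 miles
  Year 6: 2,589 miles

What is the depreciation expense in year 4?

$123,732

Depreciable base = $527,000 − $59,400 = $467,600.
Rate = $467,600 / 16,700 miles = $28 per mile.
Year 1: 702 × $28 = $19,656. Book value $507,344.
Year 2: 3,451 × $28 = $96,628. Book value $410,716.
Year 3: 2,564 × $28 = $71,792. Book value $338,924.
Year 4: 4,419 × $28 = $123,732. Book value $215,192.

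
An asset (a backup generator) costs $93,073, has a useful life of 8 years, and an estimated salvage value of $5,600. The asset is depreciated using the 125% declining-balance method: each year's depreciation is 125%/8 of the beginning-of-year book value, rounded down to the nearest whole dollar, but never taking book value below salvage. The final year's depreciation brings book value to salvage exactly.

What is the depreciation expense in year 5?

Depreciable base = $93,073 − $5,600 = $87,473.
Year 1: ⌊$93,073 × 125%/8⌋ = $14,542. Book value $78,531.
Year 2: ⌊$78,531 × 125%/8⌋ = $12,270. Book value $66,261.
Year 3: ⌊$66,261 × 125%/8⌋ = $10,353. Book value $55,908.
Year 4: ⌊$55,908 × 125%/8⌋ = $8,735. Book value $47,173.
Year 5: ⌊$47,173 × 125%/8⌋ = $7,370. Book value $39,803.

$7,370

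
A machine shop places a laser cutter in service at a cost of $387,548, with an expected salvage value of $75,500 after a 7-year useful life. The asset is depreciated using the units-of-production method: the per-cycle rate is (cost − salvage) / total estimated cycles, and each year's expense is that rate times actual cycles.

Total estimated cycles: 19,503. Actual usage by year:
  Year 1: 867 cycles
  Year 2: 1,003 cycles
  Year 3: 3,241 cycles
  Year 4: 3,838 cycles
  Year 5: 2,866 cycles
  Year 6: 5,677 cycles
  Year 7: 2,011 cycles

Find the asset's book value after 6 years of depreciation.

Depreciable base = $387,548 − $75,500 = $312,048.
Rate = $312,048 / 19,503 cycles = $16 per cycle.
Year 1: 867 × $16 = $13,872. Book value $373,676.
Year 2: 1,003 × $16 = $16,048. Book value $357,628.
Year 3: 3,241 × $16 = $51,856. Book value $305,772.
Year 4: 3,838 × $16 = $61,408. Book value $244,364.
Year 5: 2,866 × $16 = $45,856. Book value $198,508.
Year 6: 5,677 × $16 = $90,832. Book value $107,676.

$107,676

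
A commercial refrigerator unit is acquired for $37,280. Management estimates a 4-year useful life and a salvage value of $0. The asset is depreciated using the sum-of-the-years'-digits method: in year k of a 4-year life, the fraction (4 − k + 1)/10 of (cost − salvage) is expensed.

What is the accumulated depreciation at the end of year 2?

$26,096

Depreciable base = $37,280 − $0 = $37,280.
Sum of the years' digits = 4+3+2+1 = 10.
Year 1: $37,280 × 4/10 = $14,912. Book value $22,368.
Year 2: $37,280 × 3/10 = $11,184. Book value $11,184.
Accumulated through year 2 = $37,280 − $11,184 = $26,096.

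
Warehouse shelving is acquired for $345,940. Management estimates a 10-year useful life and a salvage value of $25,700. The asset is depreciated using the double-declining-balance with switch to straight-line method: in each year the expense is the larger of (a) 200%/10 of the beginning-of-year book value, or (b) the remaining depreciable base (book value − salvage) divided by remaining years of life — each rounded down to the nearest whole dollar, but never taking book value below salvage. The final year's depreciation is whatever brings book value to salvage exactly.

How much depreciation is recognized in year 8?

$15,617

Depreciable base = $345,940 − $25,700 = $320,240.
Year 1: DB = ⌊$345,940 × 200%/10⌋ = $69,188; SL = ⌊$320,240/10⌋ = $32,024 → take DB $69,188. Book value $276,752.
Year 2: DB = ⌊$276,752 × 200%/10⌋ = $55,350; SL = ⌊$251,052/9⌋ = $27,894 → take DB $55,350. Book value $221,402.
Year 3: DB = ⌊$221,402 × 200%/10⌋ = $44,280; SL = ⌊$195,702/8⌋ = $24,462 → take DB $44,280. Book value $177,122.
Year 4: DB = ⌊$177,122 × 200%/10⌋ = $35,424; SL = ⌊$151,422/7⌋ = $21,631 → take DB $35,424. Book value $141,698.
Year 5: DB = ⌊$141,698 × 200%/10⌋ = $28,339; SL = ⌊$115,998/6⌋ = $19,333 → take DB $28,339. Book value $113,359.
Year 6: DB = ⌊$113,359 × 200%/10⌋ = $22,671; SL = ⌊$87,659/5⌋ = $17,531 → take DB $22,671. Book value $90,688.
Year 7: DB = ⌊$90,688 × 200%/10⌋ = $18,137; SL = ⌊$64,988/4⌋ = $16,247 → take DB $18,137. Book value $72,551.
Year 8: DB = ⌊$72,551 × 200%/10⌋ = $14,510; SL = ⌊$46,851/3⌋ = $15,617 → take SL $15,617. Book value $56,934.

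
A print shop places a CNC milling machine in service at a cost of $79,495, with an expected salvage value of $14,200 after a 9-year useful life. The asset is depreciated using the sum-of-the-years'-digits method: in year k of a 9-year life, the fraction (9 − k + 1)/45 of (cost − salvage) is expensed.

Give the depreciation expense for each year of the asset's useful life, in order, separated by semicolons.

$13,059; $11,608; $10,157; $8,706; $7,255; $5,804; $4,353; $2,902; $1,451

Depreciable base = $79,495 − $14,200 = $65,295.
Sum of the years' digits = 9+8+7+6+5+4+3+2+1 = 45.
Year 1: $65,295 × 9/45 = $13,059. Book value $66,436.
Year 2: $65,295 × 8/45 = $11,608. Book value $54,828.
Year 3: $65,295 × 7/45 = $10,157. Book value $44,671.
Year 4: $65,295 × 6/45 = $8,706. Book value $35,965.
Year 5: $65,295 × 5/45 = $7,255. Book value $28,710.
Year 6: $65,295 × 4/45 = $5,804. Book value $22,906.
Year 7: $65,295 × 3/45 = $4,353. Book value $18,553.
Year 8: $65,295 × 2/45 = $2,902. Book value $15,651.
Year 9: $65,295 × 1/45 = $1,451. Book value $14,200.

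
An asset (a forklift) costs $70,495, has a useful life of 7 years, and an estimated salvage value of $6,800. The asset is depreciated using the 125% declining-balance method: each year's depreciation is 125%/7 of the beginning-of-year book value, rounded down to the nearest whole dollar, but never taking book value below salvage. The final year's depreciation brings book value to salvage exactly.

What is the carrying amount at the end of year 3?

$39,073

Depreciable base = $70,495 − $6,800 = $63,695.
Year 1: ⌊$70,495 × 125%/7⌋ = $12,588. Book value $57,907.
Year 2: ⌊$57,907 × 125%/7⌋ = $10,340. Book value $47,567.
Year 3: ⌊$47,567 × 125%/7⌋ = $8,494. Book value $39,073.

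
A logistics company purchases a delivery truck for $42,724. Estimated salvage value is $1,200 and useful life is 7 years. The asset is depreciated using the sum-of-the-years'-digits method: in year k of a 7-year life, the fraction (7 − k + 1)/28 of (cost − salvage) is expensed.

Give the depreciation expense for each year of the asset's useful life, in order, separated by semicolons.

$10,381; $8,898; $7,415; $5,932; $4,449; $2,966; $1,483

Depreciable base = $42,724 − $1,200 = $41,524.
Sum of the years' digits = 7+6+5+4+3+2+1 = 28.
Year 1: $41,524 × 7/28 = $10,381. Book value $32,343.
Year 2: $41,524 × 6/28 = $8,898. Book value $23,445.
Year 3: $41,524 × 5/28 = $7,415. Book value $16,030.
Year 4: $41,524 × 4/28 = $5,932. Book value $10,098.
Year 5: $41,524 × 3/28 = $4,449. Book value $5,649.
Year 6: $41,524 × 2/28 = $2,966. Book value $2,683.
Year 7: $41,524 × 1/28 = $1,483. Book value $1,200.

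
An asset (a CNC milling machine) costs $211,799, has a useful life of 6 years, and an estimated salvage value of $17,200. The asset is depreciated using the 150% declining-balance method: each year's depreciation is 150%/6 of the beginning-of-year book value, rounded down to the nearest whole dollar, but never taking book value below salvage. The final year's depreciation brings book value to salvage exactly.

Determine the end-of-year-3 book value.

$89,354

Depreciable base = $211,799 − $17,200 = $194,599.
Year 1: ⌊$211,799 × 150%/6⌋ = $52,949. Book value $158,850.
Year 2: ⌊$158,850 × 150%/6⌋ = $39,712. Book value $119,138.
Year 3: ⌊$119,138 × 150%/6⌋ = $29,784. Book value $89,354.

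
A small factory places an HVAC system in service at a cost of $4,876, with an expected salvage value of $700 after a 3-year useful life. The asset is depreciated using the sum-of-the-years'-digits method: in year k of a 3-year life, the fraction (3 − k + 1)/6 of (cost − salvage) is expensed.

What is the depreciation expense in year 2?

$1,392

Depreciable base = $4,876 − $700 = $4,176.
Sum of the years' digits = 3+2+1 = 6.
Year 1: $4,176 × 3/6 = $2,088. Book value $2,788.
Year 2: $4,176 × 2/6 = $1,392. Book value $1,396.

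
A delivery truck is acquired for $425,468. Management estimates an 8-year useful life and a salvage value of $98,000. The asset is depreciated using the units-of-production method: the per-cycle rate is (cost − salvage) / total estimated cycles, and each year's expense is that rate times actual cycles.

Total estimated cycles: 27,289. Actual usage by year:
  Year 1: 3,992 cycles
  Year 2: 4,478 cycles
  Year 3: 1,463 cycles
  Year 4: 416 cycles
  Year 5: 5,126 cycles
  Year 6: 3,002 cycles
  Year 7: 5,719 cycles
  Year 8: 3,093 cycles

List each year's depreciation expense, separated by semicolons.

$47,904; $53,736; $17,556; $4,992; $61,512; $36,024; $68,628; $37,116

Depreciable base = $425,468 − $98,000 = $327,468.
Rate = $327,468 / 27,289 cycles = $12 per cycle.
Year 1: 3,992 × $12 = $47,904. Book value $377,564.
Year 2: 4,478 × $12 = $53,736. Book value $323,828.
Year 3: 1,463 × $12 = $17,556. Book value $306,272.
Year 4: 416 × $12 = $4,992. Book value $301,280.
Year 5: 5,126 × $12 = $61,512. Book value $239,768.
Year 6: 3,002 × $12 = $36,024. Book value $203,744.
Year 7: 5,719 × $12 = $68,628. Book value $135,116.
Year 8: 3,093 × $12 = $37,116. Book value $98,000.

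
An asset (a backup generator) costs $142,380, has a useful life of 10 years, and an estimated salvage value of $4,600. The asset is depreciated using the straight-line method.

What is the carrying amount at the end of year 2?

$114,824

Depreciable base = $142,380 − $4,600 = $137,780.
Annual expense = $137,780 / 10 = $13,778.
End of year 1: book value $128,602.
End of year 2: book value $114,824.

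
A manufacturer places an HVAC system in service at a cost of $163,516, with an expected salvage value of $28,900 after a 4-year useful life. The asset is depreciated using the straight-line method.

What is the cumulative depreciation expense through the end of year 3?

$100,962

Depreciable base = $163,516 − $28,900 = $134,616.
Annual expense = $134,616 / 4 = $33,654.
End of year 1: book value $129,862.
End of year 2: book value $96,208.
End of year 3: book value $62,554.
Accumulated through year 3 = $163,516 − $62,554 = $100,962.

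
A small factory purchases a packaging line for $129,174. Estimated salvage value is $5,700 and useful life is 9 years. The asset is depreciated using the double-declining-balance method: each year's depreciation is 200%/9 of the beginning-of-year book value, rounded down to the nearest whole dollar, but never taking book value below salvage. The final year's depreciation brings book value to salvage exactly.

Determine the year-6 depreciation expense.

$8,170

Depreciable base = $129,174 − $5,700 = $123,474.
Year 1: ⌊$129,174 × 200%/9⌋ = $28,705. Book value $100,469.
Year 2: ⌊$100,469 × 200%/9⌋ = $22,326. Book value $78,143.
Year 3: ⌊$78,143 × 200%/9⌋ = $17,365. Book value $60,778.
Year 4: ⌊$60,778 × 200%/9⌋ = $13,506. Book value $47,272.
Year 5: ⌊$47,272 × 200%/9⌋ = $10,504. Book value $36,768.
Year 6: ⌊$36,768 × 200%/9⌋ = $8,170. Book value $28,598.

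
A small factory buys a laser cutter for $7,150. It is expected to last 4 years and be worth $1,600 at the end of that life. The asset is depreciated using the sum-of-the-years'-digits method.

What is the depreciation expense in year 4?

$555

Depreciable base = $7,150 − $1,600 = $5,550.
Sum of the years' digits = 4+3+2+1 = 10.
Year 1: $5,550 × 4/10 = $2,220. Book value $4,930.
Year 2: $5,550 × 3/10 = $1,665. Book value $3,265.
Year 3: $5,550 × 2/10 = $1,110. Book value $2,155.
Year 4: $5,550 × 1/10 = $555. Book value $1,600.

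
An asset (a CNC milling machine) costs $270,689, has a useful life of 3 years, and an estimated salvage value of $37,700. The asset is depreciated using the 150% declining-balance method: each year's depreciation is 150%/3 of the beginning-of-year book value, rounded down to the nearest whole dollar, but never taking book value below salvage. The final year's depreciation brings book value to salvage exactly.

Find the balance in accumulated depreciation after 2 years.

$203,016

Depreciable base = $270,689 − $37,700 = $232,989.
Year 1: ⌊$270,689 × 150%/3⌋ = $135,344. Book value $135,345.
Year 2: ⌊$135,345 × 150%/3⌋ = $67,672. Book value $67,673.
Accumulated through year 2 = $270,689 − $67,673 = $203,016.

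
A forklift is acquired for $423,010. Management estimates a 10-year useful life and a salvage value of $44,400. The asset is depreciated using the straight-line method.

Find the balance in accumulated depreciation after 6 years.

$227,166

Depreciable base = $423,010 − $44,400 = $378,610.
Annual expense = $378,610 / 10 = $37,861.
End of year 1: book value $385,149.
End of year 2: book value $347,288.
End of year 3: book value $309,427.
End of year 4: book value $271,566.
End of year 5: book value $233,705.
End of year 6: book value $195,844.
Accumulated through year 6 = $423,010 − $195,844 = $227,166.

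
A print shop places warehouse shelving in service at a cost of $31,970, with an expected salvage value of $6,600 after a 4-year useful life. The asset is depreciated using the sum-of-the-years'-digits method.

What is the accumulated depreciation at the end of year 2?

$17,759

Depreciable base = $31,970 − $6,600 = $25,370.
Sum of the years' digits = 4+3+2+1 = 10.
Year 1: $25,370 × 4/10 = $10,148. Book value $21,822.
Year 2: $25,370 × 3/10 = $7,611. Book value $14,211.
Accumulated through year 2 = $31,970 − $14,211 = $17,759.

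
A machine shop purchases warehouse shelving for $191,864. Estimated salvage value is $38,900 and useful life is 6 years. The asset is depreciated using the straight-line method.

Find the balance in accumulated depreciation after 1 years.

$25,494

Depreciable base = $191,864 − $38,900 = $152,964.
Annual expense = $152,964 / 6 = $25,494.
End of year 1: book value $166,370.
Accumulated through year 1 = $191,864 − $166,370 = $25,494.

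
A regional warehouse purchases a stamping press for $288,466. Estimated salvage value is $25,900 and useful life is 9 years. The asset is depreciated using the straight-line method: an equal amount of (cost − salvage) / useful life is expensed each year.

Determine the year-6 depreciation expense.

$29,174

Depreciable base = $288,466 − $25,900 = $262,566.
Annual expense = $262,566 / 9 = $29,174.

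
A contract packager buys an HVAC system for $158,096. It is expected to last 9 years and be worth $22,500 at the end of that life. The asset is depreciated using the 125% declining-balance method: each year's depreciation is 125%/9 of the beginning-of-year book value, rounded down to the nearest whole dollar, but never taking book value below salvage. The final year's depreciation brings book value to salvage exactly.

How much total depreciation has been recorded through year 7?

Depreciable base = $158,096 − $22,500 = $135,596.
Year 1: ⌊$158,096 × 125%/9⌋ = $21,957. Book value $136,139.
Year 2: ⌊$136,139 × 125%/9⌋ = $18,908. Book value $117,231.
Year 3: ⌊$117,231 × 125%/9⌋ = $16,282. Book value $100,949.
Year 4: ⌊$100,949 × 125%/9⌋ = $14,020. Book value $86,929.
Year 5: ⌊$86,929 × 125%/9⌋ = $12,073. Book value $74,856.
Year 6: ⌊$74,856 × 125%/9⌋ = $10,396. Book value $64,460.
Year 7: ⌊$64,460 × 125%/9⌋ = $8,952. Book value $55,508.
Accumulated through year 7 = $158,096 − $55,508 = $102,588.

$102,588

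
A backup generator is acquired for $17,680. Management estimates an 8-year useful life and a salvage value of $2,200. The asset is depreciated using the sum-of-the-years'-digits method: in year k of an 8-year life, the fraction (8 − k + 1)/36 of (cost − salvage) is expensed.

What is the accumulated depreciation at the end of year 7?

Depreciable base = $17,680 − $2,200 = $15,480.
Sum of the years' digits = 8+7+6+5+4+3+2+1 = 36.
Year 1: $15,480 × 8/36 = $3,440. Book value $14,240.
Year 2: $15,480 × 7/36 = $3,010. Book value $11,230.
Year 3: $15,480 × 6/36 = $2,580. Book value $8,650.
Year 4: $15,480 × 5/36 = $2,150. Book value $6,500.
Year 5: $15,480 × 4/36 = $1,720. Book value $4,780.
Year 6: $15,480 × 3/36 = $1,290. Book value $3,490.
Year 7: $15,480 × 2/36 = $860. Book value $2,630.
Accumulated through year 7 = $17,680 − $2,630 = $15,050.

$15,050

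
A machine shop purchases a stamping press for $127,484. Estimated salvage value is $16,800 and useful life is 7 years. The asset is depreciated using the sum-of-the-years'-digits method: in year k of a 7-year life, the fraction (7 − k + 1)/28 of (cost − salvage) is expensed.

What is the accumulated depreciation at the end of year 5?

$98,825

Depreciable base = $127,484 − $16,800 = $110,684.
Sum of the years' digits = 7+6+5+4+3+2+1 = 28.
Year 1: $110,684 × 7/28 = $27,671. Book value $99,813.
Year 2: $110,684 × 6/28 = $23,718. Book value $76,095.
Year 3: $110,684 × 5/28 = $19,765. Book value $56,330.
Year 4: $110,684 × 4/28 = $15,812. Book value $40,518.
Year 5: $110,684 × 3/28 = $11,859. Book value $28,659.
Accumulated through year 5 = $127,484 − $28,659 = $98,825.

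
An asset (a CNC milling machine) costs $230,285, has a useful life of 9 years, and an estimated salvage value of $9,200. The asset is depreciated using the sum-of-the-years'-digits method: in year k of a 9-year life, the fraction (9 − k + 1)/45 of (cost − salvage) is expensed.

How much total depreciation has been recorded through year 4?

$147,390

Depreciable base = $230,285 − $9,200 = $221,085.
Sum of the years' digits = 9+8+7+6+5+4+3+2+1 = 45.
Year 1: $221,085 × 9/45 = $44,217. Book value $186,068.
Year 2: $221,085 × 8/45 = $39,304. Book value $146,764.
Year 3: $221,085 × 7/45 = $34,391. Book value $112,373.
Year 4: $221,085 × 6/45 = $29,478. Book value $82,895.
Accumulated through year 4 = $230,285 − $82,895 = $147,390.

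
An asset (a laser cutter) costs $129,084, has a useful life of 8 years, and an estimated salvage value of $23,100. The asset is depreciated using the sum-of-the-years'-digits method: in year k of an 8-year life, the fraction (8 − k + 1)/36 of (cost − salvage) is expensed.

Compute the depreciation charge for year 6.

$8,832

Depreciable base = $129,084 − $23,100 = $105,984.
Sum of the years' digits = 8+7+6+5+4+3+2+1 = 36.
Year 1: $105,984 × 8/36 = $23,552. Book value $105,532.
Year 2: $105,984 × 7/36 = $20,608. Book value $84,924.
Year 3: $105,984 × 6/36 = $17,664. Book value $67,260.
Year 4: $105,984 × 5/36 = $14,720. Book value $52,540.
Year 5: $105,984 × 4/36 = $11,776. Book value $40,764.
Year 6: $105,984 × 3/36 = $8,832. Book value $31,932.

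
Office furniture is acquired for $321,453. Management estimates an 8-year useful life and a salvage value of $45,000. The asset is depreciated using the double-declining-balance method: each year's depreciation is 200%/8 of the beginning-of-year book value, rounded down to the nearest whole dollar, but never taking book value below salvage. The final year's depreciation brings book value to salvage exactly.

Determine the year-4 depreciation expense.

Depreciable base = $321,453 − $45,000 = $276,453.
Year 1: ⌊$321,453 × 200%/8⌋ = $80,363. Book value $241,090.
Year 2: ⌊$241,090 × 200%/8⌋ = $60,272. Book value $180,818.
Year 3: ⌊$180,818 × 200%/8⌋ = $45,204. Book value $135,614.
Year 4: ⌊$135,614 × 200%/8⌋ = $33,903. Book value $101,711.

$33,903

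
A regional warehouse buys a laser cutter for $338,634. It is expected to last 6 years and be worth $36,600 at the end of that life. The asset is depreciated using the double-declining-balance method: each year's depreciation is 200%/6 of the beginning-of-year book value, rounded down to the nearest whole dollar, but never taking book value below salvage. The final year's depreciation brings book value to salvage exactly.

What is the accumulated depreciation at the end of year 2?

Depreciable base = $338,634 − $36,600 = $302,034.
Year 1: ⌊$338,634 × 200%/6⌋ = $112,878. Book value $225,756.
Year 2: ⌊$225,756 × 200%/6⌋ = $75,252. Book value $150,504.
Accumulated through year 2 = $338,634 − $150,504 = $188,130.

$188,130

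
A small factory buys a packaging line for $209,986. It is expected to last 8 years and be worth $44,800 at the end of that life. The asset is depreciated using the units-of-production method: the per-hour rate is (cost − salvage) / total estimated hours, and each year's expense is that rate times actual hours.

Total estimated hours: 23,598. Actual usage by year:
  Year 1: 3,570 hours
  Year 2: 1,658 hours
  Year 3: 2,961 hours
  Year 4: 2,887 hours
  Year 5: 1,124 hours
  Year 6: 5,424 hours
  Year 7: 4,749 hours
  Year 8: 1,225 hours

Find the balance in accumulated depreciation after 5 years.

Depreciable base = $209,986 − $44,800 = $165,186.
Rate = $165,186 / 23,598 hours = $7 per hour.
Year 1: 3,570 × $7 = $24,990. Book value $184,996.
Year 2: 1,658 × $7 = $11,606. Book value $173,390.
Year 3: 2,961 × $7 = $20,727. Book value $152,663.
Year 4: 2,887 × $7 = $20,209. Book value $132,454.
Year 5: 1,124 × $7 = $7,868. Book value $124,586.
Accumulated through year 5 = $209,986 − $124,586 = $85,400.

$85,400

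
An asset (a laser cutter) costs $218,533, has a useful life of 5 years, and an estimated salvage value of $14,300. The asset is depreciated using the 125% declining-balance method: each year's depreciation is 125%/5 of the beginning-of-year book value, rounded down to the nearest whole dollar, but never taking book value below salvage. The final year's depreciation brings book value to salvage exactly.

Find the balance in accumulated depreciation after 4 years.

$149,387

Depreciable base = $218,533 − $14,300 = $204,233.
Year 1: ⌊$218,533 × 125%/5⌋ = $54,633. Book value $163,900.
Year 2: ⌊$163,900 × 125%/5⌋ = $40,975. Book value $122,925.
Year 3: ⌊$122,925 × 125%/5⌋ = $30,731. Book value $92,194.
Year 4: ⌊$92,194 × 125%/5⌋ = $23,048. Book value $69,146.
Accumulated through year 4 = $218,533 − $69,146 = $149,387.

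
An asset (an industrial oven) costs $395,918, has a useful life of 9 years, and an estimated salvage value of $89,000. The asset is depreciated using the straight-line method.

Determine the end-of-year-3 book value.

$293,612

Depreciable base = $395,918 − $89,000 = $306,918.
Annual expense = $306,918 / 9 = $34,102.
End of year 1: book value $361,816.
End of year 2: book value $327,714.
End of year 3: book value $293,612.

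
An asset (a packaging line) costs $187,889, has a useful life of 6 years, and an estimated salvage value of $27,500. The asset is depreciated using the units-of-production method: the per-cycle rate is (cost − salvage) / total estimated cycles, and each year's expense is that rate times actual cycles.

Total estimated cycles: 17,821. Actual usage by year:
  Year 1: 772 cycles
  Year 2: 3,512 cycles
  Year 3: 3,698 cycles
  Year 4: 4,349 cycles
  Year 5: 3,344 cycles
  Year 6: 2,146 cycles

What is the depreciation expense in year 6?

$19,314

Depreciable base = $187,889 − $27,500 = $160,389.
Rate = $160,389 / 17,821 cycles = $9 per cycle.
Year 1: 772 × $9 = $6,948. Book value $180,941.
Year 2: 3,512 × $9 = $31,608. Book value $149,333.
Year 3: 3,698 × $9 = $33,282. Book value $116,051.
Year 4: 4,349 × $9 = $39,141. Book value $76,910.
Year 5: 3,344 × $9 = $30,096. Book value $46,814.
Year 6: 2,146 × $9 = $19,314. Book value $27,500.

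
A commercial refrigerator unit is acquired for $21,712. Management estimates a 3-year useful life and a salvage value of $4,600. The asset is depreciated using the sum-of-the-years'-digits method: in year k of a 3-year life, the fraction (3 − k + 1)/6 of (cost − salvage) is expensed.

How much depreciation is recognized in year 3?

$2,852

Depreciable base = $21,712 − $4,600 = $17,112.
Sum of the years' digits = 3+2+1 = 6.
Year 1: $17,112 × 3/6 = $8,556. Book value $13,156.
Year 2: $17,112 × 2/6 = $5,704. Book value $7,452.
Year 3: $17,112 × 1/6 = $2,852. Book value $4,600.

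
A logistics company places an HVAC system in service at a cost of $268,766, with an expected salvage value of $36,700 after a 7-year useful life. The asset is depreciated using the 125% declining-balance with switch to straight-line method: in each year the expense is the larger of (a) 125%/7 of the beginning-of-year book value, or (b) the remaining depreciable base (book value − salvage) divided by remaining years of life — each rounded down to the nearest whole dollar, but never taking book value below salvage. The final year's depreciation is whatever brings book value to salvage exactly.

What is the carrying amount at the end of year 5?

Depreciable base = $268,766 − $36,700 = $232,066.
Year 1: DB = ⌊$268,766 × 125%/7⌋ = $47,993; SL = ⌊$232,066/7⌋ = $33,152 → take DB $47,993. Book value $220,773.
Year 2: DB = ⌊$220,773 × 125%/7⌋ = $39,423; SL = ⌊$184,073/6⌋ = $30,678 → take DB $39,423. Book value $181,350.
Year 3: DB = ⌊$181,350 × 125%/7⌋ = $32,383; SL = ⌊$144,650/5⌋ = $28,930 → take DB $32,383. Book value $148,967.
Year 4: DB = ⌊$148,967 × 125%/7⌋ = $26,601; SL = ⌊$112,267/4⌋ = $28,066 → take SL $28,066. Book value $120,901.
Year 5: DB = ⌊$120,901 × 125%/7⌋ = $21,589; SL = ⌊$84,201/3⌋ = $28,067 → take SL $28,067. Book value $92,834.

$92,834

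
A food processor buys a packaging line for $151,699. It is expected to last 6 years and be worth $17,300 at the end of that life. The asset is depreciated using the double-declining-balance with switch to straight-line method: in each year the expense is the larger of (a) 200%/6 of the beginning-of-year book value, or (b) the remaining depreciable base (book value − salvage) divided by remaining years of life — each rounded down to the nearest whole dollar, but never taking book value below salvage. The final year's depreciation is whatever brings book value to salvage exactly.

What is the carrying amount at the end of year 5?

Depreciable base = $151,699 − $17,300 = $134,399.
Year 1: DB = ⌊$151,699 × 200%/6⌋ = $50,566; SL = ⌊$134,399/6⌋ = $22,399 → take DB $50,566. Book value $101,133.
Year 2: DB = ⌊$101,133 × 200%/6⌋ = $33,711; SL = ⌊$83,833/5⌋ = $16,766 → take DB $33,711. Book value $67,422.
Year 3: DB = ⌊$67,422 × 200%/6⌋ = $22,474; SL = ⌊$50,122/4⌋ = $12,530 → take DB $22,474. Book value $44,948.
Year 4: DB = ⌊$44,948 × 200%/6⌋ = $14,982; SL = ⌊$27,648/3⌋ = $9,216 → take DB $14,982. Book value $29,966.
Year 5: DB = ⌊$29,966 × 200%/6⌋ = $9,988; SL = ⌊$12,666/2⌋ = $6,333 → take DB $9,988. Book value $19,978.

$19,978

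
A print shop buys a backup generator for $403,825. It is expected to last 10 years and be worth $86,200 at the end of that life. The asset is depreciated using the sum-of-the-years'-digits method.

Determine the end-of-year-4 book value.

Depreciable base = $403,825 − $86,200 = $317,625.
Sum of the years' digits = 10+9+8+7+6+5+4+3+2+1 = 55.
Year 1: $317,625 × 10/55 = $57,750. Book value $346,075.
Year 2: $317,625 × 9/55 = $51,975. Book value $294,100.
Year 3: $317,625 × 8/55 = $46,200. Book value $247,900.
Year 4: $317,625 × 7/55 = $40,425. Book value $207,475.

$207,475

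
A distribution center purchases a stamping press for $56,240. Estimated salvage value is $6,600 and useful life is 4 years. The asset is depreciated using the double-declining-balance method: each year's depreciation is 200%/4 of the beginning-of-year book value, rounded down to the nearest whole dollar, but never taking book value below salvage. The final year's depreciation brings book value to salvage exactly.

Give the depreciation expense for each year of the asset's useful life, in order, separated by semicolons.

Depreciable base = $56,240 − $6,600 = $49,640.
Year 1: ⌊$56,240 × 200%/4⌋ = $28,120. Book value $28,120.
Year 2: ⌊$28,120 × 200%/4⌋ = $14,060. Book value $14,060.
Year 3: ⌊$14,060 × 200%/4⌋ = $7,030. Book value $7,030.
Year 4 (final): $7,030 − $6,600 = $430. Book value $6,600.

$28,120; $14,060; $7,030; $430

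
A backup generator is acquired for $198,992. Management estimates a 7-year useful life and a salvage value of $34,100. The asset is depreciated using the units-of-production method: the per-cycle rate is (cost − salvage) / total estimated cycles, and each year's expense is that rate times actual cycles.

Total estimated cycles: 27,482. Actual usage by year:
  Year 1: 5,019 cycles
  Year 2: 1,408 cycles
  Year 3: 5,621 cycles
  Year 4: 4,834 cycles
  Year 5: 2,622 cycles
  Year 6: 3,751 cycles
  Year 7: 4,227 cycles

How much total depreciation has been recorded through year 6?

$139,530

Depreciable base = $198,992 − $34,100 = $164,892.
Rate = $164,892 / 27,482 cycles = $6 per cycle.
Year 1: 5,019 × $6 = $30,114. Book value $168,878.
Year 2: 1,408 × $6 = $8,448. Book value $160,430.
Year 3: 5,621 × $6 = $33,726. Book value $126,704.
Year 4: 4,834 × $6 = $29,004. Book value $97,700.
Year 5: 2,622 × $6 = $15,732. Book value $81,968.
Year 6: 3,751 × $6 = $22,506. Book value $59,462.
Accumulated through year 6 = $198,992 − $59,462 = $139,530.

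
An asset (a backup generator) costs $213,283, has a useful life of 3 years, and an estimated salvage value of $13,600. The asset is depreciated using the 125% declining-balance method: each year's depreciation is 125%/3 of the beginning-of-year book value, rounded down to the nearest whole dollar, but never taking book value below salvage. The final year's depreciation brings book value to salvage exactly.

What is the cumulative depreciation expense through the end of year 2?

Depreciable base = $213,283 − $13,600 = $199,683.
Year 1: ⌊$213,283 × 125%/3⌋ = $88,867. Book value $124,416.
Year 2: ⌊$124,416 × 125%/3⌋ = $51,840. Book value $72,576.
Accumulated through year 2 = $213,283 − $72,576 = $140,707.

$140,707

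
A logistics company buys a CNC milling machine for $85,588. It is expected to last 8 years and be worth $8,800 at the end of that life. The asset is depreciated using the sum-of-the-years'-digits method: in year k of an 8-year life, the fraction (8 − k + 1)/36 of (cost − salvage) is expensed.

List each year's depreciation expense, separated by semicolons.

$17,064; $14,931; $12,798; $10,665; $8,532; $6,399; $4,266; $2,133

Depreciable base = $85,588 − $8,800 = $76,788.
Sum of the years' digits = 8+7+6+5+4+3+2+1 = 36.
Year 1: $76,788 × 8/36 = $17,064. Book value $68,524.
Year 2: $76,788 × 7/36 = $14,931. Book value $53,593.
Year 3: $76,788 × 6/36 = $12,798. Book value $40,795.
Year 4: $76,788 × 5/36 = $10,665. Book value $30,130.
Year 5: $76,788 × 4/36 = $8,532. Book value $21,598.
Year 6: $76,788 × 3/36 = $6,399. Book value $15,199.
Year 7: $76,788 × 2/36 = $4,266. Book value $10,933.
Year 8: $76,788 × 1/36 = $2,133. Book value $8,800.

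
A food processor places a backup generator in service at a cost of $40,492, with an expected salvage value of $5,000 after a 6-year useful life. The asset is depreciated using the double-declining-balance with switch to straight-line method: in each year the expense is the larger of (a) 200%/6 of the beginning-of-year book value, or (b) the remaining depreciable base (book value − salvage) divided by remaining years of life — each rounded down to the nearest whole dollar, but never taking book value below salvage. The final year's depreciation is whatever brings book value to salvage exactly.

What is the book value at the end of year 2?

Depreciable base = $40,492 − $5,000 = $35,492.
Year 1: DB = ⌊$40,492 × 200%/6⌋ = $13,497; SL = ⌊$35,492/6⌋ = $5,915 → take DB $13,497. Book value $26,995.
Year 2: DB = ⌊$26,995 × 200%/6⌋ = $8,998; SL = ⌊$21,995/5⌋ = $4,399 → take DB $8,998. Book value $17,997.

$17,997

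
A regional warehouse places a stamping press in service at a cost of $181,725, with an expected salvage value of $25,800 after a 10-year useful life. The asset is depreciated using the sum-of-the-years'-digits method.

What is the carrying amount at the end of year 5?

$68,325

Depreciable base = $181,725 − $25,800 = $155,925.
Sum of the years' digits = 10+9+8+7+6+5+4+3+2+1 = 55.
Year 1: $155,925 × 10/55 = $28,350. Book value $153,375.
Year 2: $155,925 × 9/55 = $25,515. Book value $127,860.
Year 3: $155,925 × 8/55 = $22,680. Book value $105,180.
Year 4: $155,925 × 7/55 = $19,845. Book value $85,335.
Year 5: $155,925 × 6/55 = $17,010. Book value $68,325.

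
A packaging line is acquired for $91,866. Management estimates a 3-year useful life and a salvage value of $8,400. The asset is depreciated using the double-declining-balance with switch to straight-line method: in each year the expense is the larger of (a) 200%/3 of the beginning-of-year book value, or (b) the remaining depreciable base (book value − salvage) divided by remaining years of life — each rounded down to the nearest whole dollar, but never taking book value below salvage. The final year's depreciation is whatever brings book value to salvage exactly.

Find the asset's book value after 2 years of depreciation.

$10,208

Depreciable base = $91,866 − $8,400 = $83,466.
Year 1: DB = ⌊$91,866 × 200%/3⌋ = $61,244; SL = ⌊$83,466/3⌋ = $27,822 → take DB $61,244. Book value $30,622.
Year 2: DB = ⌊$30,622 × 200%/3⌋ = $20,414; SL = ⌊$22,222/2⌋ = $11,111 → take DB $20,414. Book value $10,208.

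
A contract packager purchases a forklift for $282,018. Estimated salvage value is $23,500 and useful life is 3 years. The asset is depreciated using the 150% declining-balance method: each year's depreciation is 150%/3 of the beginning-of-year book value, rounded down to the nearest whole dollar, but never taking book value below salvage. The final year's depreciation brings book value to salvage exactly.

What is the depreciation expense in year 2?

Depreciable base = $282,018 − $23,500 = $258,518.
Year 1: ⌊$282,018 × 150%/3⌋ = $141,009. Book value $141,009.
Year 2: ⌊$141,009 × 150%/3⌋ = $70,504. Book value $70,505.

$70,504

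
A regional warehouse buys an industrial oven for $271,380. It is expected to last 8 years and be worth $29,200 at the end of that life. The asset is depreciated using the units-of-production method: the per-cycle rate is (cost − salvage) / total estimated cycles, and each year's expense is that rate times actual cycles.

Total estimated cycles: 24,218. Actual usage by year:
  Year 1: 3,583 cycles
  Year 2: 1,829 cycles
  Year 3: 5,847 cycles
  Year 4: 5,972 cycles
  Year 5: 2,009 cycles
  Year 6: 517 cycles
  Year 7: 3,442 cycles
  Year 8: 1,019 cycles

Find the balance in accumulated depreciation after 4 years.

$172,310

Depreciable base = $271,380 − $29,200 = $242,180.
Rate = $242,180 / 24,218 cycles = $10 per cycle.
Year 1: 3,583 × $10 = $35,830. Book value $235,550.
Year 2: 1,829 × $10 = $18,290. Book value $217,260.
Year 3: 5,847 × $10 = $58,470. Book value $158,790.
Year 4: 5,972 × $10 = $59,720. Book value $99,070.
Accumulated through year 4 = $271,380 − $99,070 = $172,310.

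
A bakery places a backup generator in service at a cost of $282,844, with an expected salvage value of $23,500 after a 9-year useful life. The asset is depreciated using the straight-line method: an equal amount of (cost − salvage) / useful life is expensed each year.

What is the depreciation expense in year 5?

Depreciable base = $282,844 − $23,500 = $259,344.
Annual expense = $259,344 / 9 = $28,816.

$28,816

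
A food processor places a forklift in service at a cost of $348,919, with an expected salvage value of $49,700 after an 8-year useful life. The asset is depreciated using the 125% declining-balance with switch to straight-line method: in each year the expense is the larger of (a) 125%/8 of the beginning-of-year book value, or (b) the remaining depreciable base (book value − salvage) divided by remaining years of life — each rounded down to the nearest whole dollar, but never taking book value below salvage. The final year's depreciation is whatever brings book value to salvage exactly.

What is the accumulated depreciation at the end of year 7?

Depreciable base = $348,919 − $49,700 = $299,219.
Year 1: DB = ⌊$348,919 × 125%/8⌋ = $54,518; SL = ⌊$299,219/8⌋ = $37,402 → take DB $54,518. Book value $294,401.
Year 2: DB = ⌊$294,401 × 125%/8⌋ = $46,000; SL = ⌊$244,701/7⌋ = $34,957 → take DB $46,000. Book value $248,401.
Year 3: DB = ⌊$248,401 × 125%/8⌋ = $38,812; SL = ⌊$198,701/6⌋ = $33,116 → take DB $38,812. Book value $209,589.
Year 4: DB = ⌊$209,589 × 125%/8⌋ = $32,748; SL = ⌊$159,889/5⌋ = $31,977 → take DB $32,748. Book value $176,841.
Year 5: DB = ⌊$176,841 × 125%/8⌋ = $27,631; SL = ⌊$127,141/4⌋ = $31,785 → take SL $31,785. Book value $145,056.
Year 6: DB = ⌊$145,056 × 125%/8⌋ = $22,665; SL = ⌊$95,356/3⌋ = $31,785 → take SL $31,785. Book value $113,271.
Year 7: DB = ⌊$113,271 × 125%/8⌋ = $17,698; SL = ⌊$63,571/2⌋ = $31,785 → take SL $31,785. Book value $81,486.
Accumulated through year 7 = $348,919 − $81,486 = $267,433.

$267,433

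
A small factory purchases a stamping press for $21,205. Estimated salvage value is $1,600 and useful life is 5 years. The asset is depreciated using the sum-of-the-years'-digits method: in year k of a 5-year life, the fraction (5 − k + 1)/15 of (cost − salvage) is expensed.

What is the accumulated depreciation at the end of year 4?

$18,298

Depreciable base = $21,205 − $1,600 = $19,605.
Sum of the years' digits = 5+4+3+2+1 = 15.
Year 1: $19,605 × 5/15 = $6,535. Book value $14,670.
Year 2: $19,605 × 4/15 = $5,228. Book value $9,442.
Year 3: $19,605 × 3/15 = $3,921. Book value $5,521.
Year 4: $19,605 × 2/15 = $2,614. Book value $2,907.
Accumulated through year 4 = $21,205 − $2,907 = $18,298.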